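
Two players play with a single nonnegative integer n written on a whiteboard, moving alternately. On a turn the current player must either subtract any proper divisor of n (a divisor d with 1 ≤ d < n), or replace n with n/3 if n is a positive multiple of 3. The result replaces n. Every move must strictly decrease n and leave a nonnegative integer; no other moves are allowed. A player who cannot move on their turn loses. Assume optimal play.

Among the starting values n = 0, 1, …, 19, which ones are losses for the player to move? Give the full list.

0, 1, 4, 7, 9, 11, 13, 15, 17, 19

Compute win/loss labels from the base case upward. A position with no move is L. Any other position is W if it can reach an L in one move, else L.
n=0: no move → L
n=1: no move → L
n=2: →1(L), so W
n=3: →1(L), so W
n=4: →2(W), 3(W) — all W, so L
n=5: →4(L), so W
n=6: →4(L), so W
n=7: →6(W) only, which is W, so L
n=8: →4(L), so W
n=9: →3(W), 6(W), 8(W) — all W, so L
n=10: →9(L), so W
n=11: →10(W) only, which is W, so L
n=12: →4(L), so W
n=13: →12(W) only, which is W, so L
n=14: →7(L), so W
n=15: →5(W), 10(W), 12(W), 14(W) — all W, so L
n=16: →15(L), so W
n=17: →16(W) only, which is W, so L
n=18: →9(L), so W
n=19: →18(W) only, which is W, so L
The losing starting values of n are exactly the entries labelled L in this table (10 of them).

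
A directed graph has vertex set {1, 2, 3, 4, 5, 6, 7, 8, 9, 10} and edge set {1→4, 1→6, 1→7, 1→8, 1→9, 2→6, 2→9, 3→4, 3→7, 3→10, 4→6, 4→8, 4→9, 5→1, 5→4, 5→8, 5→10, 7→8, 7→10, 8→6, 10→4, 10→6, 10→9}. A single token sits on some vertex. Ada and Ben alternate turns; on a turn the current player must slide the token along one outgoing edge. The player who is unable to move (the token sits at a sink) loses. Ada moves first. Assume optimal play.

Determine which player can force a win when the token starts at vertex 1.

Ada wins.

Positions with no move are L. A position that does have a move is losing for the player to move precisely when every available move leads to a winning position for the opponent. Fill in the labels:
Every edge goes from a vertex to one that appears earlier in the order 9, 6, 8, 4, 10, 7, 2, 1, 5, 3, so processing vertices in that order labels each vertex after all of its successors.
9: no outgoing edge → L
6: no outgoing edge → L
8: can move to 6, which is L ⇒ W
4: can move to 6, which is L ⇒ W
10: can move to 6, which is L ⇒ W
7: moves to 10(W), 8(W); every one is W ⇒ L
2: can move to 6, which is L ⇒ W
1: can move to 7, which is L ⇒ W
5: moves to 1(W), 10(W), 4(W), 8(W); every one is W ⇒ L
3: can move to 7, which is L ⇒ W
The starting position 1 is W: Ada should move to 7, handing over an L position.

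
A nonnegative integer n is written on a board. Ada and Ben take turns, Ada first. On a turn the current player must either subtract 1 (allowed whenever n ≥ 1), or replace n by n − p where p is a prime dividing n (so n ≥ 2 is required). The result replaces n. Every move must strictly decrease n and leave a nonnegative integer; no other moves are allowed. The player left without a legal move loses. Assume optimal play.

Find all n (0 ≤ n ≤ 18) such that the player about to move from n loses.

0, 4, 8, 12, 16

Work bottom-up. With no move the player to move loses. Otherwise the position is W if at least one move leads to an L position for the opponent, and L if every move leads to a W.
n=0: no move → L
n=1: W (go to 0, an L position)
n=2: W (go to 0, an L position)
n=3: W (go to 0, an L position)
n=4: L (options 2(W), 3(W) are all W)
n=5: W (go to 0, an L position)
n=6: W (go to 4, an L position)
n=7: W (go to 0, an L position)
n=8: L (options 6(W), 7(W) are all W)
n=9: W (go to 8, an L position)
n=10: W (go to 8, an L position)
n=11: W (go to 0, an L position)
n=12: L (options 9(W), 10(W), 11(W) are all W)
n=13: W (go to 0, an L position)
n=14: W (go to 12, an L position)
n=15: W (go to 12, an L position)
n=16: L (options 14(W), 15(W) are all W)
n=17: W (go to 0, an L position)
n=18: W (go to 16, an L position)
The losing starting values of n are exactly the entries labelled L in this table (5 of them).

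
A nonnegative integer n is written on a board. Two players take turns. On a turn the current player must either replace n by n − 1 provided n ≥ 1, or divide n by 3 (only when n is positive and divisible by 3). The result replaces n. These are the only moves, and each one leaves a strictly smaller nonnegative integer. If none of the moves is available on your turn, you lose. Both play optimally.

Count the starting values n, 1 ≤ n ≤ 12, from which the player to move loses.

5

Use the standard recursion: the mover loses at a terminal position; elsewhere, the mover wins exactly when some move hands the opponent an L position.
n=0: no move → L
n=1: W (go to 0, an L position)
n=2: L (sole option 1(W) is W)
n=3: W (go to 2, an L position)
n=4: L (sole option 3(W) is W)
n=5: W (go to 4, an L position)
n=6: W (go to 2, an L position)
n=7: L (sole option 6(W) is W)
n=8: W (go to 7, an L position)
n=9: L (options 3(W), 8(W) are all W)
n=10: W (go to 9, an L position)
n=11: L (sole option 10(W) is W)
n=12: W (go to 4, an L position)
L entries with 1 ≤ n ≤ 12 (n=0 is outside the asked range and is not counted): n = 2, 4, 7, 9, 11; that makes 5.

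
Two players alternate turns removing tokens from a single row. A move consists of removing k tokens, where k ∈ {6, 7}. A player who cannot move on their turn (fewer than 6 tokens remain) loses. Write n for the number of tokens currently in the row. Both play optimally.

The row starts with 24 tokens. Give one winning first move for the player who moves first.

Label each position W (a win for the player to move) or L (a loss). A position with no legal move is L; any other position is W exactly when some move reaches an L, and L when every move reaches a W.
n=0: no move → L
n=1: no move → L
n=2: no move → L
n=3: no move → L
n=4: no move → L
n=5: no move → L
n=6: W (go to 0, an L position)
n=7: W (go to 1, an L position)
n=8: W (go to 2, an L position)
n=9: W (go to 3, an L position)
n=10: W (go to 4, an L position)
n=11: W (go to 5, an L position)
n=12: W (go to 5, an L position)
n=13: L (options 7(W), 6(W) are all W)
n=14: L (options 8(W), 7(W) are all W)
n=15: L (options 9(W), 8(W) are all W)
n=16: L (options 10(W), 9(W) are all W)
n=17: L (options 11(W), 10(W) are all W)
n=18: L (options 12(W), 11(W) are all W)
n=19: W (go to 13, an L position)
n=20: W (go to 14, an L position)
n=21: W (go to 15, an L position)
n=22: W (go to 16, an L position)
n=23: W (go to 17, an L position)
n=24: W (go to 18, an L position)
From 24, the L positions reachable in one move are: 18, 17. Any move reaching one of these is winning.

Remove 6, leaving 18.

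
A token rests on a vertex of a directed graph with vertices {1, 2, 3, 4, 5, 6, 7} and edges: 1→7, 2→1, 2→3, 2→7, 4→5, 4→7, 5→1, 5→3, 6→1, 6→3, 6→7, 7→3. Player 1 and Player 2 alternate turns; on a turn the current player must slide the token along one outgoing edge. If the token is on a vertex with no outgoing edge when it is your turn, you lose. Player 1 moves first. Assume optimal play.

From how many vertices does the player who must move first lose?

Use the standard recursion: the mover loses at a terminal position; elsewhere, the mover wins exactly when some move hands the opponent an L position.
Every edge goes from a vertex to one that appears earlier in the order 3, 7, 1, 5, 4, 6, 2, so processing vertices in that order labels each vertex after all of its successors.
3: no outgoing edge → L
7: reaches L-position 3 → W
1: only reaches 7(W), which is W → L
5: reaches L-position 1 → W
4: only reaches 5(W), 7(W), all W → L
6: reaches L-position 1 → W
2: reaches L-position 1 → W
The L vertices are 1, 3, 4; that is 3 in all.

3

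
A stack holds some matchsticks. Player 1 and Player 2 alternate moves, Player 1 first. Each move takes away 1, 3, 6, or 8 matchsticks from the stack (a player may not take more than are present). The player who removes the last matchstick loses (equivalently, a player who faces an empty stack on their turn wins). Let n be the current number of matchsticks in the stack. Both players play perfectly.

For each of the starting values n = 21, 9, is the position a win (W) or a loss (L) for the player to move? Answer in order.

Classify positions by backward induction: terminal positions (no move available) are W. From any other position, the mover wins iff some move reaches an L.
n=0: no move; the opponent has just taken the last matchstick and therefore loses → W
n=1: L (sole option 0(W) is W)
n=2: W (go to 1, an L position)
n=3: L (options 2(W), 0(W) are all W)
n=4: W (go to 3, an L position)
n=5: L (options 4(W), 2(W) are all W)
n=6: W (go to 5, an L position)
n=7: W (go to 1, an L position)
n=8: W (go to 5, an L position)
n=9: W (go to 3, an L position)
n=10: L (options 9(W), 7(W), 4(W), 2(W) are all W)
n=11: W (go to 10, an L position)
n=12: L (options 11(W), 9(W), 6(W), 4(W) are all W)
n=13: W (go to 12, an L position)
n=14: L (options 13(W), 11(W), 8(W), 6(W) are all W)
n=15: W (go to 14, an L position)
n=16: W (go to 10, an L position)
n=17: W (go to 14, an L position)
n=18: W (go to 12, an L position)
n=19: L (options 18(W), 16(W), 13(W), 11(W) are all W)
n=20: W (go to 19, an L position)
n=21: L (options 20(W), 18(W), 15(W), 13(W) are all W)

21: L, 9: W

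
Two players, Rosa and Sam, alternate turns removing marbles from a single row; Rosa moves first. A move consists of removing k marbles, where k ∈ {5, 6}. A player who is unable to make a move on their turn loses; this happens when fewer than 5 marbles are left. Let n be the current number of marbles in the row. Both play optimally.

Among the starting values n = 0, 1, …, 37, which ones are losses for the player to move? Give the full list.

Label each position W (a win for the player to move) or L (a loss). A position with no legal move is L; any other position is W exactly when some move reaches an L, and L when every move reaches a W.
n=0: no move → L
n=1: no move → L
n=2: no move → L
n=3: no move → L
n=4: no move → L
n=5: W (go to 0, an L position)
n=6: W (go to 1, an L position)
n=7: W (go to 2, an L position)
n=8: W (go to 3, an L position)
n=9: W (go to 4, an L position)
n=10: W (go to 4, an L position)
n=11: L (options 6(W), 5(W) are all W)
n=12: L (options 7(W), 6(W) are all W)
n=13: L (options 8(W), 7(W) are all W)
n=14: L (options 9(W), 8(W) are all W)
n=15: L (options 10(W), 9(W) are all W)
n=16: W (go to 11, an L position)
n=17: W (go to 12, an L position)
n=18: W (go to 13, an L position)
n=19: W (go to 14, an L position)
n=20: W (go to 15, an L position)
n=21: W (go to 15, an L position)
n=22: L (options 17(W), 16(W) are all W)
n=23: L (options 18(W), 17(W) are all W)
n=24: L (options 19(W), 18(W) are all W)
n=25: L (options 20(W), 19(W) are all W)
n=26: L (options 21(W), 20(W) are all W)
n=27: W (go to 22, an L position)
n=28: W (go to 23, an L position)
n=29: W (go to 24, an L position)
n=30: W (go to 25, an L position)
n=31: W (go to 26, an L position)
n=32: W (go to 26, an L position)
n=33: L (options 28(W), 27(W) are all W)
n=34: L (options 29(W), 28(W) are all W)
n=35: L (options 30(W), 29(W) are all W)
n=36: L (options 31(W), 30(W) are all W)
n=37: L (options 32(W), 31(W) are all W)
Reading off the rows marked L gives the requested list; there are 20 such values of n.

0, 1, 2, 3, 4, 11, 12, 13, 14, 15, 22, 23, 24, 25, 26, 33, 34, 35, 36, 37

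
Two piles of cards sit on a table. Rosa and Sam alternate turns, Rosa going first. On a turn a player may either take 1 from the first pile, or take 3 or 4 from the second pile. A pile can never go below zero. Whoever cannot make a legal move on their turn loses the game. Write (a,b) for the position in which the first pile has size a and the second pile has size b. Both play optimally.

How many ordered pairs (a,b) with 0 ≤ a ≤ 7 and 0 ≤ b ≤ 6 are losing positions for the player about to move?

24

Work bottom-up. With no move the player to move loses. Otherwise the position is W if at least one move leads to an L position for the opponent, and L if every move leads to a W.
Every move lowers a or b (never raises either), so fill the grid row by row in increasing a, and left to right within a row: each cell's successors are then already labelled.
      b=0  b=1  b=2  b=3  b=4  b=5  b=6
a=0:    L    L    L    W    W    W    W
a=1:    W    W    W    L    L    L    W
a=2:    L    L    L    W    W    W    W
a=3:    W    W    W    L    L    L    W
a=4:    L    L    L    W    W    W    W
a=5:    W    W    W    L    L    L    W
a=6:    L    L    L    W    W    W    W
a=7:    W    W    W    L    L    L    W
Cells with no legal move (terminal, hence L): (0,0), (0,1), (0,2).
The remaining L cells, each justified by listing all of its moves:
(1,3): only reaches (0,3)(W), (1,0)(W), all W → L
(1,4): only reaches (0,4)(W), (1,1)(W), (1,0)(W), all W → L
(1,5): only reaches (0,5)(W), (1,2)(W), (1,1)(W), all W → L
(2,0): only reaches (1,0)(W), which is W → L
(2,1): only reaches (1,1)(W), which is W → L
(2,2): only reaches (1,2)(W), which is W → L
(3,3): only reaches (2,3)(W), (3,0)(W), all W → L
(3,4): only reaches (2,4)(W), (3,1)(W), (3,0)(W), all W → L
(3,5): only reaches (2,5)(W), (3,2)(W), (3,1)(W), all W → L
(4,0): only reaches (3,0)(W), which is W → L
(4,1): only reaches (3,1)(W), which is W → L
(4,2): only reaches (3,2)(W), which is W → L
(5,3): only reaches (4,3)(W), (5,0)(W), all W → L
(5,4): only reaches (4,4)(W), (5,1)(W), (5,0)(W), all W → L
(5,5): only reaches (4,5)(W), (5,2)(W), (5,1)(W), all W → L
(6,0): only reaches (5,0)(W), which is W → L
(6,1): only reaches (5,1)(W), which is W → L
(6,2): only reaches (5,2)(W), which is W → L
(7,3): only reaches (6,3)(W), (7,0)(W), all W → L
(7,4): only reaches (6,4)(W), (7,1)(W), (7,0)(W), all W → L
(7,5): only reaches (6,5)(W), (7,2)(W), (7,1)(W), all W → L
Every other cell has at least one move into one of the L cells above, so it is W.
L cells per row: a=0: 3, a=1: 3, a=2: 3, a=3: 3, a=4: 3, a=5: 3, a=6: 3, a=7: 3; total 24.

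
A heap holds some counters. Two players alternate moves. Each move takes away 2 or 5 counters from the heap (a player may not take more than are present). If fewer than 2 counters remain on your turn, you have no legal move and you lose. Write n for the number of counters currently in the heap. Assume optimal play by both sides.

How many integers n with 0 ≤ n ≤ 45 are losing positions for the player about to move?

20

Build the W/L table. Terminal = L. A non-terminal position is W if it has a move to some L; otherwise it is L.
n=0: no move → L
n=1: no move → L
n=2: reaches L-position 0 → W
n=3: reaches L-position 1 → W
n=4: only reaches 2(W), which is W → L
n=5: reaches L-position 0 → W
n=6: reaches L-position 4 → W
n=7: only reaches 5(W), 2(W), all W → L
n=8: only reaches 6(W), 3(W), all W → L
n=9: reaches L-position 7 → W
n=10: reaches L-position 8 → W
n=11: only reaches 9(W), 6(W), all W → L
n=12: reaches L-position 7 → W
n=13: reaches L-position 11 → W
n=14: only reaches 12(W), 9(W), all W → L
n=15: only reaches 13(W), 10(W), all W → L
n=16: reaches L-position 14 → W
n=17: reaches L-position 15 → W
n=18: only reaches 16(W), 13(W), all W → L
n=19: reaches L-position 14 → W
n=20: reaches L-position 18 → W
n=21: only reaches 19(W), 16(W), all W → L
n=22: only reaches 20(W), 17(W), all W → L
n=23: reaches L-position 21 → W
n=24: reaches L-position 22 → W
n=25: only reaches 23(W), 20(W), all W → L
n=26: reaches L-position 21 → W
n=27: reaches L-position 25 → W
n=28: only reaches 26(W), 23(W), all W → L
n=29: only reaches 27(W), 24(W), all W → L
n=30: reaches L-position 28 → W
n=31: reaches L-position 29 → W
n=32: only reaches 30(W), 27(W), all W → L
n=33: reaches L-position 28 → W
n=34: reaches L-position 32 → W
n=35: only reaches 33(W), 30(W), all W → L
n=36: only reaches 34(W), 31(W), all W → L
n=37: reaches L-position 35 → W
n=38: reaches L-position 36 → W
n=39: only reaches 37(W), 34(W), all W → L
n=40: reaches L-position 35 → W
n=41: reaches L-position 39 → W
n=42: only reaches 40(W), 37(W), all W → L
n=43: only reaches 41(W), 38(W), all W → L
n=44: reaches L-position 42 → W
n=45: reaches L-position 43 → W
L entries with 0 ≤ n ≤ 45: n = 0, 1, 4, 7, 8, 11, 14, 15, 18, 21, 22, 25, 28, 29, 32, 35, 36, 39, 42, 43; that makes 20.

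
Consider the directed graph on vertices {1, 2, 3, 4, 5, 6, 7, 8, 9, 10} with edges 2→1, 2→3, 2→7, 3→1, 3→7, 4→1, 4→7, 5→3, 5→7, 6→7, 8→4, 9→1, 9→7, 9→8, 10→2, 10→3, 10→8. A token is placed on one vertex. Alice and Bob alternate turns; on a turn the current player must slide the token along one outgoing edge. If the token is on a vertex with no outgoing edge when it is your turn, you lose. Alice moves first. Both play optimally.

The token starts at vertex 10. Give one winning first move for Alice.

Move to 8.

Classify positions by backward induction: terminal positions (no move available) are L. From any other position, the mover wins iff some move reaches an L.
Every edge goes from a vertex to one that appears earlier in the order 7, 1, 3, 2, 4, 8, 6, 5, 10, 9, so processing vertices in that order labels each vertex after all of its successors.
7: no outgoing edge → L
1: no outgoing edge → L
3: reaches L-position 1 → W
2: reaches L-position 1 → W
4: reaches L-position 1 → W
8: only reaches 4(W), which is W → L
6: reaches L-position 7 → W
5: reaches L-position 7 → W
10: reaches L-position 8 → W
9: reaches L-position 8 → W
From 10, the L positions reachable in one move are: 8.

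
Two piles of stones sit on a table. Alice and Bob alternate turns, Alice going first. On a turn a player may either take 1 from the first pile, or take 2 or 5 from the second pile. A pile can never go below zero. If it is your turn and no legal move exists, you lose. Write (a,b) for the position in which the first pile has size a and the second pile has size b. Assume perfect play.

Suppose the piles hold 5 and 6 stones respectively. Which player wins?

Work bottom-up. With no move the player to move loses. Otherwise the position is W if at least one move leads to an L position for the opponent, and L if every move leads to a W.
No move ever increases a pile, so every position that can arise here has a ≤ 5 and b ≤ 6; it is enough to label the cells with 0 ≤ a ≤ 5 and 0 ≤ b ≤ 6.
Every move lowers a or b (never raises either), so fill the grid row by row in increasing a, and left to right within a row: each cell's successors are then already labelled.
      b=0  b=1  b=2  b=3  b=4  b=5  b=6
a=0:    L    L    W    W    L    W    W
a=1:    W    W    L    L    W    W    L
a=2:    L    L    W    W    L    W    W
a=3:    W    W    L    L    W    W    L
a=4:    L    L    W    W    L    W    W
a=5:    W    W    L    L    W    W    L
Cells with no legal move (terminal, hence L): (0,0), (0,1).
The remaining L cells, each justified by listing all of its moves:
(0,4): →(0,2)(W) only, which is W, so L
(1,2): →(0,2)(W), (1,0)(W) — all W, so L
(1,3): →(0,3)(W), (1,1)(W) — all W, so L
(1,6): →(0,6)(W), (1,4)(W), (1,1)(W) — all W, so L
(2,0): →(1,0)(W) only, which is W, so L
(2,1): →(1,1)(W) only, which is W, so L
(2,4): →(1,4)(W), (2,2)(W) — all W, so L
(3,2): →(2,2)(W), (3,0)(W) — all W, so L
(3,3): →(2,3)(W), (3,1)(W) — all W, so L
(3,6): →(2,6)(W), (3,4)(W), (3,1)(W) — all W, so L
(4,0): →(3,0)(W) only, which is W, so L
(4,1): →(3,1)(W) only, which is W, so L
(4,4): →(3,4)(W), (4,2)(W) — all W, so L
(5,2): →(4,2)(W), (5,0)(W) — all W, so L
(5,3): →(4,3)(W), (5,1)(W) — all W, so L
(5,6): →(4,6)(W), (5,4)(W), (5,1)(W) — all W, so L
Every other cell has at least one move into one of the L cells above, so it is W.
Every move from (5,6) reaches a W position, so the mover loses.

Bob wins.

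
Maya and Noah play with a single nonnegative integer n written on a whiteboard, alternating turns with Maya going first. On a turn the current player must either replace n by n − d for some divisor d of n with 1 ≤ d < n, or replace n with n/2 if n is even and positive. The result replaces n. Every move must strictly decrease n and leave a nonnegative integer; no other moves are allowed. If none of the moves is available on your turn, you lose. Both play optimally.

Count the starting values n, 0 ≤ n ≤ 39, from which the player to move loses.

21

Label each position W (a win for the player to move) or L (a loss). A position with no legal move is L; any other position is W exactly when some move reaches an L, and L when every move reaches a W.
n=0: no move → L
n=1: no move → L
n=2: can move to 1, which is L ⇒ W
n=3: the only move is to 2(W), a W ⇒ L
n=4: can move to 3, which is L ⇒ W
n=5: the only move is to 4(W), a W ⇒ L
n=6: can move to 3, which is L ⇒ W
n=7: the only move is to 6(W), a W ⇒ L
n=8: can move to 7, which is L ⇒ W
n=9: moves to 6(W), 8(W); every one is W ⇒ L
n=10: can move to 5, which is L ⇒ W
n=11: the only move is to 10(W), a W ⇒ L
n=12: can move to 9, which is L ⇒ W
n=13: the only move is to 12(W), a W ⇒ L
n=14: can move to 7, which is L ⇒ W
n=15: moves to 10(W), 12(W), 14(W); every one is W ⇒ L
n=16: can move to 15, which is L ⇒ W
n=17: the only move is to 16(W), a W ⇒ L
n=18: can move to 9, which is L ⇒ W
n=19: the only move is to 18(W), a W ⇒ L
n=20: can move to 15, which is L ⇒ W
n=21: moves to 14(W), 18(W), 20(W); every one is W ⇒ L
n=22: can move to 11, which is L ⇒ W
n=23: the only move is to 22(W), a W ⇒ L
n=24: can move to 21, which is L ⇒ W
n=25: moves to 20(W), 24(W); every one is W ⇒ L
n=26: can move to 13, which is L ⇒ W
n=27: moves to 18(W), 24(W), 26(W); every one is W ⇒ L
n=28: can move to 21, which is L ⇒ W
n=29: the only move is to 28(W), a W ⇒ L
n=30: can move to 15, which is L ⇒ W
n=31: the only move is to 30(W), a W ⇒ L
n=32: can move to 31, which is L ⇒ W
n=33: moves to 22(W), 30(W), 32(W); every one is W ⇒ L
n=34: can move to 17, which is L ⇒ W
n=35: moves to 28(W), 30(W), 34(W); every one is W ⇒ L
n=36: can move to 27, which is L ⇒ W
n=37: the only move is to 36(W), a W ⇒ L
n=38: can move to 19, which is L ⇒ W
n=39: moves to 26(W), 36(W), 38(W); every one is W ⇒ L
L entries with 0 ≤ n ≤ 39: n = 0, 1, 3, 5, 7, 9, 11, 13, 15, 17, 19, 21, 23, 25, 27, 29, 31, 33, 35, 37, 39; that makes 21.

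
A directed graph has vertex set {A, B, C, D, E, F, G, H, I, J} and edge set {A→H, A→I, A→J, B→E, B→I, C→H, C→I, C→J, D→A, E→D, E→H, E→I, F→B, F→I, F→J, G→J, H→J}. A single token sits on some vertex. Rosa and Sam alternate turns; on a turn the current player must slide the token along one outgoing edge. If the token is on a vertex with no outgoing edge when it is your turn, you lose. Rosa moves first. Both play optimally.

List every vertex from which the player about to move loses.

D, I, J

Positions with no move are L. A position that does have a move is losing for the player to move precisely when every available move leads to a winning position for the opponent. Fill in the labels:
Every edge goes from a vertex to one that appears earlier in the order I, J, H, G, A, D, E, C, B, F, so processing vertices in that order labels each vertex after all of its successors.
I: no outgoing edge → L
J: no outgoing edge → L
H: →J(L), so W
G: →J(L), so W
A: →J(L), so W
D: →A(W) only, which is W, so L
E: →D(L), so W
C: →J(L), so W
B: →I(L), so W
F: →J(L), so W
Reading off the rows marked L gives the requested list; there are 3 such vertices.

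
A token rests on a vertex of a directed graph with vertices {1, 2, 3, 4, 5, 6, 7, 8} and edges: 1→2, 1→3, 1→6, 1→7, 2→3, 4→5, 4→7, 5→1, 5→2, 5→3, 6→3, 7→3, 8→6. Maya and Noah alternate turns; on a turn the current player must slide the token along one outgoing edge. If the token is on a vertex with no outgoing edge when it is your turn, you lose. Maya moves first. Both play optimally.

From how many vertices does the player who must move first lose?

Positions with no move are L. A position that does have a move is losing for the player to move precisely when every available move leads to a winning position for the opponent. Fill in the labels:
Every edge goes from a vertex to one that appears earlier in the order 3, 7, 6, 2, 1, 8, 5, 4, so processing vertices in that order labels each vertex after all of its successors.
3: no outgoing edge → L
7: reaches L-position 3 → W
6: reaches L-position 3 → W
2: reaches L-position 3 → W
1: reaches L-position 3 → W
8: only reaches 6(W), which is W → L
5: reaches L-position 3 → W
4: only reaches 5(W), 7(W), all W → L
The L vertices are 3, 4, 8; that is 3 in all.

3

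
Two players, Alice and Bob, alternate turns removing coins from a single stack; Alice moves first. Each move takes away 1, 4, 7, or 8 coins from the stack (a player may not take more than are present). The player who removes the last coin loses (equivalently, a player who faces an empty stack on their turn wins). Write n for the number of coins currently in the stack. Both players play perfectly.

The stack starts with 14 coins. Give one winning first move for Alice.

Remove 8, leaving 6.

Work bottom-up. With no move the player to move wins. Otherwise the position is W if at least one move leads to an L position for the opponent, and L if every move leads to a W.
n=0: no move; the opponent has just taken the last coin and therefore loses → W
n=1: the only move is to 0(W), a W ⇒ L
n=2: can move to 1, which is L ⇒ W
n=3: the only move is to 2(W), a W ⇒ L
n=4: can move to 3, which is L ⇒ W
n=5: can move to 1, which is L ⇒ W
n=6: moves to 5(W), 2(W); every one is W ⇒ L
n=7: can move to 6, which is L ⇒ W
n=8: can move to 1, which is L ⇒ W
n=9: can move to 1, which is L ⇒ W
n=10: can move to 6, which is L ⇒ W
n=11: can move to 3, which is L ⇒ W
n=12: moves to 11(W), 8(W), 5(W), 4(W); every one is W ⇒ L
n=13: can move to 12, which is L ⇒ W
n=14: can move to 6, which is L ⇒ W
From 14, the L positions reachable in one move are: 6.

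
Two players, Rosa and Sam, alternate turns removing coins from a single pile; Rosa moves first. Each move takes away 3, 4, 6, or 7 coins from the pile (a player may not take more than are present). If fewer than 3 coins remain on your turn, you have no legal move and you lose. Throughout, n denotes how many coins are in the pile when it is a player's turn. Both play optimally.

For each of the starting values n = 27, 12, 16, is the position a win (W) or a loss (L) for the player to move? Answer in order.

Work bottom-up. With no move the player to move loses. Otherwise the position is W if at least one move leads to an L position for the opponent, and L if every move leads to a W.
n=0: no move → L
n=1: no move → L
n=2: no move → L
n=3: reaches L-position 0 → W
n=4: reaches L-position 1 → W
n=5: reaches L-position 2 → W
n=6: reaches L-position 2 → W
n=7: reaches L-position 1 → W
n=8: reaches L-position 2 → W
n=9: reaches L-position 2 → W
n=10: only reaches 7(W), 6(W), 4(W), 3(W), all W → L
n=11: only reaches 8(W), 7(W), 5(W), 4(W), all W → L
n=12: only reaches 9(W), 8(W), 6(W), 5(W), all W → L
n=13: reaches L-position 10 → W
n=14: reaches L-position 11 → W
n=15: reaches L-position 12 → W
n=16: reaches L-position 12 → W
n=17: reaches L-position 11 → W
n=18: reaches L-position 12 → W
n=19: reaches L-position 12 → W
n=20: only reaches 17(W), 16(W), 14(W), 13(W), all W → L
n=21: only reaches 18(W), 17(W), 15(W), 14(W), all W → L
n=22: only reaches 19(W), 18(W), 16(W), 15(W), all W → L
n=23: reaches L-position 20 → W
n=24: reaches L-position 21 → W
n=25: reaches L-position 22 → W
n=26: reaches L-position 22 → W
n=27: reaches L-position 21 → W

27: W, 12: L, 16: W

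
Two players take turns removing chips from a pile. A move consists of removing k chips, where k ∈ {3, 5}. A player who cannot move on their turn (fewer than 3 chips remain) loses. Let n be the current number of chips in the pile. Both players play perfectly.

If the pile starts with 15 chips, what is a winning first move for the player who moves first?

Work bottom-up. With no move the player to move loses. Otherwise the position is W if at least one move leads to an L position for the opponent, and L if every move leads to a W.
n=0: no move → L
n=1: no move → L
n=2: no move → L
n=3: W (go to 0, an L position)
n=4: W (go to 1, an L position)
n=5: W (go to 2, an L position)
n=6: W (go to 1, an L position)
n=7: W (go to 2, an L position)
n=8: L (options 5(W), 3(W) are all W)
n=9: L (options 6(W), 4(W) are all W)
n=10: L (options 7(W), 5(W) are all W)
n=11: W (go to 8, an L position)
n=12: W (go to 9, an L position)
n=13: W (go to 10, an L position)
n=14: W (go to 9, an L position)
n=15: W (go to 10, an L position)
From 15, the L positions reachable in one move are: 10.

Remove 5, leaving 10.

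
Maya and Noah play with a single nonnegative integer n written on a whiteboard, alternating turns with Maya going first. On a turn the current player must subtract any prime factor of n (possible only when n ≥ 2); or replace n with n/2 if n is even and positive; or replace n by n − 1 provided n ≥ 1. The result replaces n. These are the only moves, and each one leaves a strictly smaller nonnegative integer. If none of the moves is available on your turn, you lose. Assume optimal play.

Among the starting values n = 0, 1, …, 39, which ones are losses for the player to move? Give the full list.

Build the W/L table. Terminal = L. A non-terminal position is W if it has a move to some L; otherwise it is L.
n=0: no move → L
n=1: can move to 0, which is L ⇒ W
n=2: can move to 0, which is L ⇒ W
n=3: can move to 0, which is L ⇒ W
n=4: moves to 2(W), 3(W); every one is W ⇒ L
n=5: can move to 0, which is L ⇒ W
n=6: can move to 4, which is L ⇒ W
n=7: can move to 0, which is L ⇒ W
n=8: can move to 4, which is L ⇒ W
n=9: moves to 6(W), 8(W); every one is W ⇒ L
n=10: can move to 9, which is L ⇒ W
n=11: can move to 0, which is L ⇒ W
n=12: can move to 9, which is L ⇒ W
n=13: can move to 0, which is L ⇒ W
n=14: moves to 7(W), 12(W), 13(W); every one is W ⇒ L
n=15: can move to 14, which is L ⇒ W
n=16: can move to 14, which is L ⇒ W
n=17: can move to 0, which is L ⇒ W
n=18: can move to 9, which is L ⇒ W
n=19: can move to 0, which is L ⇒ W
n=20: moves to 10(W), 15(W), 18(W), 19(W); every one is W ⇒ L
n=21: can move to 14, which is L ⇒ W
n=22: can move to 20, which is L ⇒ W
n=23: can move to 0, which is L ⇒ W
n=24: moves to 12(W), 21(W), 22(W), 23(W); every one is W ⇒ L
n=25: can move to 20, which is L ⇒ W
n=26: can move to 24, which is L ⇒ W
n=27: can move to 24, which is L ⇒ W
n=28: can move to 14, which is L ⇒ W
n=29: can move to 0, which is L ⇒ W
n=30: moves to 15(W), 25(W), 27(W), 28(W), 29(W); every one is W ⇒ L
n=31: can move to 0, which is L ⇒ W
n=32: can move to 30, which is L ⇒ W
n=33: can move to 30, which is L ⇒ W
n=34: moves to 17(W), 32(W), 33(W); every one is W ⇒ L
n=35: can move to 30, which is L ⇒ W
n=36: can move to 34, which is L ⇒ W
n=37: can move to 0, which is L ⇒ W
n=38: moves to 19(W), 36(W), 37(W); every one is W ⇒ L
n=39: can move to 38, which is L ⇒ W
The losing starting values of n are exactly the entries labelled L in this table (9 of them).

0, 4, 9, 14, 20, 24, 30, 34, 38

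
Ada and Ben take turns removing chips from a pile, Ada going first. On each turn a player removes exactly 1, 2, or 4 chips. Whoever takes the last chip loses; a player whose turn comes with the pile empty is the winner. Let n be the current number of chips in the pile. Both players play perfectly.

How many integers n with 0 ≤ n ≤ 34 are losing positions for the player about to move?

Compute win/loss labels from the base case upward. A position with no move is W. Any other position is W if it can reach an L in one move, else L.
n=0: no move; the opponent has just taken the last chip and therefore loses → W
n=1: only reaches 0(W), which is W → L
n=2: reaches L-position 1 → W
n=3: reaches L-position 1 → W
n=4: only reaches 3(W), 2(W), 0(W), all W → L
n=5: reaches L-position 4 → W
n=6: reaches L-position 4 → W
n=7: only reaches 6(W), 5(W), 3(W), all W → L
n=8: reaches L-position 7 → W
n=9: reaches L-position 7 → W
n=10: only reaches 9(W), 8(W), 6(W), all W → L
n=11: reaches L-position 10 → W
n=12: reaches L-position 10 → W
n=13: only reaches 12(W), 11(W), 9(W), all W → L
n=14: reaches L-position 13 → W
n=15: reaches L-position 13 → W
n=16: only reaches 15(W), 14(W), 12(W), all W → L
n=17: reaches L-position 16 → W
n=18: reaches L-position 16 → W
n=19: only reaches 18(W), 17(W), 15(W), all W → L
n=20: reaches L-position 19 → W
n=21: reaches L-position 19 → W
n=22: only reaches 21(W), 20(W), 18(W), all W → L
n=23: reaches L-position 22 → W
n=24: reaches L-position 22 → W
n=25: only reaches 24(W), 23(W), 21(W), all W → L
n=26: reaches L-position 25 → W
n=27: reaches L-position 25 → W
n=28: only reaches 27(W), 26(W), 24(W), all W → L
n=29: reaches L-position 28 → W
n=30: reaches L-position 28 → W
n=31: only reaches 30(W), 29(W), 27(W), all W → L
n=32: reaches L-position 31 → W
n=33: reaches L-position 31 → W
n=34: only reaches 33(W), 32(W), 30(W), all W → L
L entries with 0 ≤ n ≤ 34: n = 1, 4, 7, 10, 13, 16, 19, 22, 25, 28, 31, 34; that makes 12.

12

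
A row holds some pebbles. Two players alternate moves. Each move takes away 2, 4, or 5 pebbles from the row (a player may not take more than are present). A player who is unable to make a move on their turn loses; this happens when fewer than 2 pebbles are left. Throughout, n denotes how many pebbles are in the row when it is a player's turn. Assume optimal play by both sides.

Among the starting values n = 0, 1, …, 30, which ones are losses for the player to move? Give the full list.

0, 1, 7, 8, 14, 15, 21, 22, 28, 29

Positions with no move are L. A position that does have a move is losing for the player to move precisely when every available move leads to a winning position for the opponent. Fill in the labels:
n=0: no move → L
n=1: no move → L
n=2: reaches L-position 0 → W
n=3: reaches L-position 1 → W
n=4: reaches L-position 0 → W
n=5: reaches L-position 1 → W
n=6: reaches L-position 1 → W
n=7: only reaches 5(W), 3(W), 2(W), all W → L
n=8: only reaches 6(W), 4(W), 3(W), all W → L
n=9: reaches L-position 7 → W
n=10: reaches L-position 8 → W
n=11: reaches L-position 7 → W
n=12: reaches L-position 8 → W
n=13: reaches L-position 8 → W
n=14: only reaches 12(W), 10(W), 9(W), all W → L
n=15: only reaches 13(W), 11(W), 10(W), all W → L
n=16: reaches L-position 14 → W
n=17: reaches L-position 15 → W
n=18: reaches L-position 14 → W
n=19: reaches L-position 15 → W
n=20: reaches L-position 15 → W
n=21: only reaches 19(W), 17(W), 16(W), all W → L
n=22: only reaches 20(W), 18(W), 17(W), all W → L
n=23: reaches L-position 21 → W
n=24: reaches L-position 22 → W
n=25: reaches L-position 21 → W
n=26: reaches L-position 22 → W
n=27: reaches L-position 22 → W
n=28: only reaches 26(W), 24(W), 23(W), all W → L
n=29: only reaches 27(W), 25(W), 24(W), all W → L
n=30: reaches L-position 28 → W
Reading off the rows marked L gives the requested list; there are 10 such values of n.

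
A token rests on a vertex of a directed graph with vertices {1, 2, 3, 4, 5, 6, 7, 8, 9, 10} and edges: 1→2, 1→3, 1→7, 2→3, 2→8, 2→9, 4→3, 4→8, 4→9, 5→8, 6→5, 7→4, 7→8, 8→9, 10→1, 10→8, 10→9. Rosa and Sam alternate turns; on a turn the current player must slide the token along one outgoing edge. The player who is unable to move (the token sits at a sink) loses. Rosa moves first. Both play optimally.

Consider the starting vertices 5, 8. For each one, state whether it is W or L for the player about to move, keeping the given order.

Classify positions by backward induction: terminal positions (no move available) are L. From any other position, the mover wins iff some move reaches an L.
Every edge goes from a vertex to one that appears earlier in the order 3, 9, 8, 4, 2, 7, 1, 5, 10, 6, so processing vertices in that order labels each vertex after all of its successors.
3: no outgoing edge → L
9: no outgoing edge → L
8: can move to 9, which is L ⇒ W
4: can move to 9, which is L ⇒ W
2: can move to 9, which is L ⇒ W
7: moves to 4(W), 8(W); every one is W ⇒ L
1: can move to 7, which is L ⇒ W
5: the only move is to 8(W), a W ⇒ L
10: can move to 9, which is L ⇒ W
6: can move to 5, which is L ⇒ W

5: L, 8: W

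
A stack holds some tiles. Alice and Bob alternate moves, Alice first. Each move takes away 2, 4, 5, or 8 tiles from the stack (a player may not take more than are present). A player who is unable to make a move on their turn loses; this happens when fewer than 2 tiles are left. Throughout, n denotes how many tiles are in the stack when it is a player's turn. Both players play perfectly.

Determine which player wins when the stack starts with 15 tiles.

Build the W/L table. Terminal = L. A non-terminal position is W if it has a move to some L; otherwise it is L.
n=0: no move → L
n=1: no move → L
n=2: →0(L), so W
n=3: →1(L), so W
n=4: →0(L), so W
n=5: →1(L), so W
n=6: →1(L), so W
n=7: →5(W), 3(W), 2(W) — all W, so L
n=8: →0(L), so W
n=9: →7(L), so W
n=10: →8(W), 6(W), 5(W), 2(W) — all W, so L
n=11: →7(L), so W
n=12: →10(L), so W
n=13: →11(W), 9(W), 8(W), 5(W) — all W, so L
n=14: →10(L), so W
n=15: →13(L), so W
From 15 Alice can remove 2, leaving 13, reaching an L position.

Alice wins.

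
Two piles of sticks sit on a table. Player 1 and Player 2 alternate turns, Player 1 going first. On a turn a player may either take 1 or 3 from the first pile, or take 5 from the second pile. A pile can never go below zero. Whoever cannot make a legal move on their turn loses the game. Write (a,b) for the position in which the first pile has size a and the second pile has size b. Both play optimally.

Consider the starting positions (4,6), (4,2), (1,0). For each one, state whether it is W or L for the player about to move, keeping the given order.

Build the W/L table. Terminal = L. A non-terminal position is W if it has a move to some L; otherwise it is L.
No move ever increases a pile, so every position that can arise here has a ≤ 4 and b ≤ 6; it is enough to label the cells with 0 ≤ a ≤ 4 and 0 ≤ b ≤ 6.
Every move lowers a or b (never raises either), so fill the grid row by row in increasing a, and left to right within a row: each cell's successors are then already labelled.
      b=0  b=1  b=2  b=3  b=4  b=5  b=6
a=0:    L    L    L    L    L    W    W
a=1:    W    W    W    W    W    L    L
a=2:    L    L    L    L    L    W    W
a=3:    W    W    W    W    W    L    L
a=4:    L    L    L    L    L    W    W
Cells with no legal move (terminal, hence L): (0,0), (0,1), (0,2), (0,3), (0,4).
The remaining L cells, each justified by listing all of its moves:
(1,5): moves to (0,5)(W), (1,0)(W); every one is W ⇒ L
(1,6): moves to (0,6)(W), (1,1)(W); every one is W ⇒ L
(2,0): the only move is to (1,0)(W), a W ⇒ L
(2,1): the only move is to (1,1)(W), a W ⇒ L
(2,2): the only move is to (1,2)(W), a W ⇒ L
(2,3): the only move is to (1,3)(W), a W ⇒ L
(2,4): the only move is to (1,4)(W), a W ⇒ L
(3,5): moves to (2,5)(W), (0,5)(W), (3,0)(W); every one is W ⇒ L
(3,6): moves to (2,6)(W), (0,6)(W), (3,1)(W); every one is W ⇒ L
(4,0): moves to (3,0)(W), (1,0)(W); every one is W ⇒ L
(4,1): moves to (3,1)(W), (1,1)(W); every one is W ⇒ L
(4,2): moves to (3,2)(W), (1,2)(W); every one is W ⇒ L
(4,3): moves to (3,3)(W), (1,3)(W); every one is W ⇒ L
(4,4): moves to (3,4)(W), (1,4)(W); every one is W ⇒ L
Every other cell has at least one move into one of the L cells above, so it is W.
(4,6): the move to (3,6) reaches an L cell, so W
(4,2): one of the L cells justified above, so L
(1,0): the move to (0,0) reaches an L cell, so W

(4,6): W, (4,2): L, (1,0): W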